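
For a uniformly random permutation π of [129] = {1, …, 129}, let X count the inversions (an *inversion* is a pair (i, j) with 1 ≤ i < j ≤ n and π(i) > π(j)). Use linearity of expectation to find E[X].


Write X = Σ X_I over the C(129, 2) = 8256 pairs i < j, with X_I the indicator of one inversion.
There are 8256 indicators.
For each fixed pair i < j, the values π(i) and π(j) are two distinct elements of {1, …, 129} in uniformly random order; by symmetry P[π(i) > π(j)] = 1/2.
By linearity: E[X] = 8256 · (1/2) = C(129, 2) · (1/2) = 8256/2 = 4128 ≈ 4128.000.

E[X] = 4128 = 4128.000.


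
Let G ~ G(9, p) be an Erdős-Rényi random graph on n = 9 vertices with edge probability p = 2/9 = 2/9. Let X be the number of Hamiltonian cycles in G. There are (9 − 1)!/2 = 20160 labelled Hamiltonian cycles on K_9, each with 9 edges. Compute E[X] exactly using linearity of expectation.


K_9 has (9 − 1)!/2 = 20160 labelled Hamiltonian cycles.
For each such Hamiltonian cycle H, let X_H = 1 if all 9 edges of H are present in G. Then P[X_H = 1] = p^{9} = (2/9)^{9} = 512/387420489.
Summing the indicators: E[X] = Σ_H E[X_H] = 20160 · p^{9} = 20160 · 512/387420489 = 1146880/43046721.
Numerically: E[X] ≈ 0.0266.

E[X] = 20160 · (2/9)^{9} = 1146880/43046721 ≈ 0.0266.


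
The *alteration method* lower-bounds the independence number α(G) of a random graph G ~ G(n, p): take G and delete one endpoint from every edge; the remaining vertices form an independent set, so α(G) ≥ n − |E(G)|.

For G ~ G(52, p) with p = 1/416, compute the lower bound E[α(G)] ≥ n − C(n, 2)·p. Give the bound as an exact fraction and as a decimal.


E[|E(G)|] = C(52, 2)·p = 1326 · (1/416) = 51/16.
E[α(G)] ≥ n − E[|E(G)|] = 52 − 51/16 = 781/16.
Numerically: ≈ 48.81250.
(This is only a lower bound; the true E[α(G)] may be larger.)

E[α(G)] ≥ 781/16 ≈ 48.81250.


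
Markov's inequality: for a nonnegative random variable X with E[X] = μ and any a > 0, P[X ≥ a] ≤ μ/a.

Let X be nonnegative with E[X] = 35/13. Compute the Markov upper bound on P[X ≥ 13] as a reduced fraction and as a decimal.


μ = E[X] = 35/13, a = 13.
Markov: P[X ≥ 13] ≤ μ/a = (35/13)/13 = 35/169.
Numerically: ≈ 0.207.
(Since a = 13 > μ = 2.692, the bound 35/169 is < 1 and informative.)

P[X ≥ 13] ≤ 35/169 ≈ 0.207.


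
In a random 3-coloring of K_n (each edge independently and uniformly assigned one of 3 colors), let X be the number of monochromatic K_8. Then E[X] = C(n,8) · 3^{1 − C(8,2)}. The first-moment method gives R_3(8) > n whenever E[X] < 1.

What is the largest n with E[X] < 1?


We need C(n, 8) · 3^{1 − 28} < 1, i.e. C(n, 8) < 3^{28 − 1} = 7625597484987.
Check values of n near the boundary:
  n = 151: C(151, 8) = 5551321138650; 5551321138650 < 7625597484987? YES
  n = 152: C(152, 8) = 5859727868575; 5859727868575 < 7625597484987? YES
  n = 153: C(153, 8) = 6183023199255; 6183023199255 < 7625597484987? YES
  n = 154: C(154, 8) = 6521818990995; 6521818990995 < 7625597484987? YES
  n = 155: C(155, 8) = 6876747915675; 6876747915675 < 7625597484987? YES
  n = 156: C(156, 8) = 7248464019225; 7248464019225 < 7625597484987? YES
  n = 157: C(157, 8) = 7637643295425; 7637643295425 < 7625597484987? NO
The largest n with C(n, 8) < 7625597484987 is n = 156 (where E[X] = 805384891025/847288609443 ≈ 0.950544). Hence R_3(8) > 156, i.e. R_3(8) ≥ 157.

Largest n = 156; hence R_3(8) > 156.


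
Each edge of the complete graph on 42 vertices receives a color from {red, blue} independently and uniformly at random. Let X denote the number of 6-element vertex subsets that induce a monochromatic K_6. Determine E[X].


Let X = Σ_S X_S over the C(42, 6) = 5245786 subsets S of size 6, where X_S = 1 if the K_6 on S is monochromatic.
For a fixed S, the K_6 on S has C(6, 2) = 15 edges. P[all 15 edges red] = (1/2)^15, and likewise for blue, so P[monochromatic] = 2·(1/2)^15 = 2^{1 − 15} = 1/16384.
Summing: E[X] = C(42, 6) · 2^{1 − 15} = 5245786 · 1/16384 = 2622893/8192.
Numerically: E[X] ≈ 320.1774.

E[X] = C(42,6)·2^(1−C(6,2)) = 2622893/8192 ≈ 320.1774.


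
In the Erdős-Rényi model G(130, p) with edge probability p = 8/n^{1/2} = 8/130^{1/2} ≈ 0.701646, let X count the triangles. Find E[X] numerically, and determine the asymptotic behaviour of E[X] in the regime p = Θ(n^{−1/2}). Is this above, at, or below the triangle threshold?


Number of potential triangles: C(130, 3) = 357760.
Each occurs with probability p³ ≈ (0.701646)³ ≈ 3.45425928e-01.
By linearity: E[X] = C(130, 3)·p³ ≈ 357760 · 3.45425928e-01 ≈ 123579.579860.
Since α = 1/2 < 1, p = c/n^{1/2} ≫ 1/n is above the triangle threshold p ~ 1/n. Asymptotically E[X] ~ (c³/6)·n^{3(1−α)} = (8³/6)·n^{1.5} → ∞; triangles are abundant w.h.p.

E[X] ≈ 123579.579860; in regime p = Θ(1/n^{1/2}) E[X] diverges (above the triangle threshold p ~ 1/n).


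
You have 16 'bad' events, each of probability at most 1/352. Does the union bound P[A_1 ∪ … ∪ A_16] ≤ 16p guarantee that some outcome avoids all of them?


Union bound: P[∪_{i=1}^{16} A_i] ≤ Σ_i P[A_i] ≤ 16·p = 16·(1/352) = 1/22.
Numerically: 1/22 ≈ 0.045455.
Is 1/22 < 1? YES.
Since P[∪ A_i] ≤ 1/22 < 1, the complement has P[∩ A_i^c] ≥ 1 − 1/22 = 21/22 > 0, so some outcome avoids every A_i.

16·p = 1/22 ≈ 0.045455; existence CERTIFIED by the union bound.


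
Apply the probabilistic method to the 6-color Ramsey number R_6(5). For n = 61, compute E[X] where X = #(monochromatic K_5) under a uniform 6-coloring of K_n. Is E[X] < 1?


E[X] = C(61, 5) · 6^{1 − 10} = 5949147 · 6^{−9} = 5949147/10077696.
As a reduced fraction: E[X] = 1983049/3359232 ≈ 0.5903281.
Is E[X] < 1? YES.
Since E[X] < 1, there exists a 6-coloring of K_{61} with no monochromatic K_5; hence R_6(5) > 61.

E[X] = 1983049/3359232 ≈ 0.5903281; E[X] < 1, so R_6(5) > 61.


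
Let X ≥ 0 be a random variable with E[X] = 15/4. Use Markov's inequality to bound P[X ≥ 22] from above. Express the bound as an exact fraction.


μ = E[X] = 15/4, a = 22.
Markov: P[X ≥ 22] ≤ μ/a = (15/4)/22 = 15/88.
Numerically: ≈ 0.170455.
(Since a = 22 > μ = 3.750000, the bound 15/88 is < 1 and informative.)

P[X ≥ 22] ≤ 15/88 ≈ 0.170455.


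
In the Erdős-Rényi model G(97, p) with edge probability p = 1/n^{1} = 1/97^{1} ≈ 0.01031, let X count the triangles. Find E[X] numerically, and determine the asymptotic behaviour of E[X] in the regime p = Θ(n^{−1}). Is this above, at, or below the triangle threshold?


Number of potential triangles: C(97, 3) = 147440.
Each occurs with probability p³ ≈ (0.01031)³ ≈ 1.095683e-06.
By linearity: E[X] = C(97, 3)·p³ ≈ 147440 · 1.095683e-06 ≈ 0.1615.
Here α = 1, so p = 1/n is exactly at the triangle threshold p ~ 1/n. Asymptotically E[X] → c³/6 = 1³/6 = 1/6 ≈ 0.1667, a bounded constant. In this regime the triangle count is asymptotically Poisson(c³/6).

E[X] ≈ 0.1615; in regime p = Θ(1/n^{1}) E[X] stays bounded (at the triangle threshold p ~ 1/n).


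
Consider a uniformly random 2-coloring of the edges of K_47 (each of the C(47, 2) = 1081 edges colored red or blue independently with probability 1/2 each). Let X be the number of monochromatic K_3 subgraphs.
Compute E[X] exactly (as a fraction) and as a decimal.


Let X = Σ_S X_S over the C(47, 3) = 16215 subsets S of size 3, where X_S = 1 if the K_3 on S is monochromatic.
For a fixed S, the K_3 on S has C(3, 2) = 3 edges. P[all 3 edges red] = (1/2)^3, and likewise for blue, so P[monochromatic] = 2·(1/2)^3 = 2^{1 − 3} = 1/4.
By linearity: E[X] = C(47, 3) · 2^{1 − 3} = 16215 · 1/4 = 16215/4.
Numerically: E[X] ≈ 4053.750000.

E[X] = C(47,3)·2^(1−C(3,2)) = 16215/4 ≈ 4053.750000.


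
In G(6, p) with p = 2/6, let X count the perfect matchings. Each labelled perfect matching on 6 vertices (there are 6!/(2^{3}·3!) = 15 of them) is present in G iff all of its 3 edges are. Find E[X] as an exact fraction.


K_6 has 6!/(2^{3}·3!) = 15 labelled perfect matchings.
For each such perfect matching H, let X_H = 1 if all 3 edges of H are present in G. Then P[X_H = 1] = p^{3} = (1/3)^{3} = 1/27.
By linearity: E[X] = Σ_H E[X_H] = 15 · p^{3} = 15 · 1/27 = 5/9.
Numerically: E[X] ≈ 0.5556.

E[X] = 15 · (1/3)^{3} = 5/9 ≈ 0.5556.


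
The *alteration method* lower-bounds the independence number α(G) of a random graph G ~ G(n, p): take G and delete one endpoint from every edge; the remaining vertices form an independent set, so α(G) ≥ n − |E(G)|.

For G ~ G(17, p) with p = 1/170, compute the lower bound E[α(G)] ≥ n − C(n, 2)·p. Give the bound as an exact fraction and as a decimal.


E[|E(G)|] = C(17, 2)·p = 136 · (1/170) = 4/5.
E[α(G)] ≥ n − E[|E(G)|] = 17 − 4/5 = 81/5.
Numerically: ≈ 16.200.
(This is only a lower bound; the true E[α(G)] may be larger.)

E[α(G)] ≥ 81/5 ≈ 16.200.


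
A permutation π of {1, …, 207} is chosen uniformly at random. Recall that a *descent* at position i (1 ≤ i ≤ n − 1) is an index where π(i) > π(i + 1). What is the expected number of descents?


Write X = Σ X_I over i = 1, …, 206, with X_I the indicator of one descent.
There are 206 indicators.
For each fixed i, the pair (π(i), π(i+1)) is a uniformly random ordered pair of distinct values from {1, …, 207}; by symmetry P[π(i) > π(i+1)] = 1/2.
By linearity: E[X] = 206 · (1/2) = (207 − 1) · (1/2) = 103 ≈ 103.00000.

E[X] = 103 = 103.00000.


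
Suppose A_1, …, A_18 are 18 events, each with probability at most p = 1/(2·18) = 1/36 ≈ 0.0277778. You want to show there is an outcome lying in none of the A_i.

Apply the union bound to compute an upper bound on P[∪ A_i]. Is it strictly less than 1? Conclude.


Union bound: P[∪_{i=1}^{18} A_i] ≤ Σ_i P[A_i] ≤ 18·p = 18·(1/36) = 1/2.
Numerically: 1/2 ≈ 0.5000000.
Is 1/2 < 1? YES.
Since P[∪ A_i] ≤ 1/2 < 1, the complement has P[∩ A_i^c] ≥ 1 − 1/2 = 1/2 > 0, so some outcome avoids every A_i.

18·p = 1/2 ≈ 0.5000000; existence CERTIFIED by the union bound.


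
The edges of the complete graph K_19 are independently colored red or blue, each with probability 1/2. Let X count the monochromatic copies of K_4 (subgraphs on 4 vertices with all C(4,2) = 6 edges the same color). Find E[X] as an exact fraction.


Let X = Σ_S X_S over the C(19, 4) = 3876 subsets S of size 4, where X_S = 1 if the K_4 on S is monochromatic.
For a fixed S, the K_4 on S has C(4, 2) = 6 edges. P[all 6 edges red] = (1/2)^6, and likewise for blue, so P[monochromatic] = 2·(1/2)^6 = 2^{1 − 6} = 1/32.
By linearity of expectation: E[X] = C(19, 4) · 2^{1 − 6} = 3876 · 1/32 = 969/8.
Numerically: E[X] ≈ 121.12500.

E[X] = C(19,4)·2^(1−C(4,2)) = 969/8 ≈ 121.12500.


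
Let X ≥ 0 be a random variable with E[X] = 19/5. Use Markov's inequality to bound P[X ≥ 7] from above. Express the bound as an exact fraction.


μ = E[X] = 19/5, a = 7.
Markov: P[X ≥ 7] ≤ μ/a = (19/5)/7 = 19/35.
Numerically: ≈ 0.5429.
(Since a = 7 > μ = 3.8000, the bound 19/35 is < 1 and informative.)

P[X ≥ 7] ≤ 19/35 ≈ 0.5429.


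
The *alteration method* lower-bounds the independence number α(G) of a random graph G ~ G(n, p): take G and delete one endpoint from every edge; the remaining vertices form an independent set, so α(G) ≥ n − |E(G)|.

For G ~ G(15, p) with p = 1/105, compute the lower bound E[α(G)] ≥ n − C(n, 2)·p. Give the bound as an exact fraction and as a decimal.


E[|E(G)|] = C(15, 2)·p = 105 · (1/105) = 1.
E[α(G)] ≥ n − E[|E(G)|] = 15 − 1 = 14.
Numerically: ≈ 14.000.
(This is only a lower bound; the true E[α(G)] may be larger.)

E[α(G)] ≥ 14 ≈ 14.000.


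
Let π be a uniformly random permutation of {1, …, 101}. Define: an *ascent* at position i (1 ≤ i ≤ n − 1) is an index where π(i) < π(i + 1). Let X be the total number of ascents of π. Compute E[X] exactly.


Write X = Σ X_I over i = 1, …, 100, with X_I the indicator of one ascent.
There are 100 indicators.
For each fixed i, the pair (π(i), π(i+1)) is a uniformly random ordered pair of distinct values from {1, …, 101}; by symmetry P[π(i) < π(i+1)] = 1/2.
By linearity: E[X] = 100 · (1/2) = (101 − 1) · (1/2) = 50 ≈ 50.0000.

E[X] = 50 = 50.0000.


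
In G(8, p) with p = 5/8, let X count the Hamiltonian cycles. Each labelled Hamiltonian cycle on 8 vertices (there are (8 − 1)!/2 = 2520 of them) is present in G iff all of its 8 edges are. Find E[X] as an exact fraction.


K_8 has (8 − 1)!/2 = 2520 labelled Hamiltonian cycles.
For each such Hamiltonian cycle H, let X_H = 1 if all 8 edges of H are present in G. Then P[X_H = 1] = p^{8} = (5/8)^{8} = 390625/16777216.
By linearity of expectation: E[X] = Σ_H E[X_H] = 2520 · p^{8} = 2520 · 390625/16777216 = 123046875/2097152.
Numerically: E[X] ≈ 58.673.

E[X] = 2520 · (5/8)^{8} = 123046875/2097152 ≈ 58.673.


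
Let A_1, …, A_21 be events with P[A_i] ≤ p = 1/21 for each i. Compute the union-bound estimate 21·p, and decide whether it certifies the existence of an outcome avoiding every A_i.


Union bound: P[∪_{i=1}^{21} A_i] ≤ Σ_i P[A_i] ≤ 21·p = 21·(1/21) = 1.
Numerically: 1 ≈ 1.0000000.
Is 1 < 1? NO.
Since the bound 1 is ≥ 1, the union bound is uninformative here; it does NOT by itself certify existence.

21·p = 1 ≈ 1.0000000; existence NOT certified by the union bound.


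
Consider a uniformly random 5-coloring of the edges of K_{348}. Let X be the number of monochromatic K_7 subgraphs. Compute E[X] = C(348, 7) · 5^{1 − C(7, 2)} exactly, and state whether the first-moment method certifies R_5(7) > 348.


E[X] = C(348, 7) · 5^{1 − 21} = 115412286408552 · 5^{−20} = 115412286408552/95367431640625.
As a reduced fraction: E[X] = 115412286408552/95367431640625 ≈ 1.2102.
Is E[X] < 1? NO.
Since E[X] ≥ 1, the first-moment bound is inconclusive at n = 348; it does NOT by itself certify R_5(7) > 348.

E[X] = 115412286408552/95367431640625 ≈ 1.2102; E[X] ≥ 1; first-moment method inconclusive here.


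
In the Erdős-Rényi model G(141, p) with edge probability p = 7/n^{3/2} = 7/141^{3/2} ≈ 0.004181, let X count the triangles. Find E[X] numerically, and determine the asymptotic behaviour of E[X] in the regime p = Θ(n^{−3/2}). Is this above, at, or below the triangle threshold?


Number of potential triangles: C(141, 3) = 457310.
Each occurs with probability p³ ≈ (0.004181)³ ≈ 7.308161e-08.
By linearity: E[X] = C(141, 3)·p³ ≈ 457310 · 7.308161e-08 ≈ 0.0334.
Since α = 3/2 > 1, p = c/n^{3/2} = o(1/n) is below the triangle threshold p ~ 1/n. Asymptotically E[X] ~ (c³/6)·n^{3(1−α)} = (7³/6)·n^{-1.5} → 0, so by Markov's inequality G has no triangles w.h.p.

E[X] ≈ 0.0334; in regime p = Θ(1/n^{3/2}) E[X] tends to 0 (below the triangle threshold p ~ 1/n).


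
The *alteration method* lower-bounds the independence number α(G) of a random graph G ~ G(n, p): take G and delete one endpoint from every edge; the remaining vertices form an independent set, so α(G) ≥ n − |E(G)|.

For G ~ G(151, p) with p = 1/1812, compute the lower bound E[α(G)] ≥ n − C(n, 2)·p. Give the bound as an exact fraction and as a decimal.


E[|E(G)|] = C(151, 2)·p = 11325 · (1/1812) = 25/4.
E[α(G)] ≥ n − E[|E(G)|] = 151 − 25/4 = 579/4.
Numerically: ≈ 144.750000.
(This is only a lower bound; the true E[α(G)] may be larger.)

E[α(G)] ≥ 579/4 ≈ 144.750000.


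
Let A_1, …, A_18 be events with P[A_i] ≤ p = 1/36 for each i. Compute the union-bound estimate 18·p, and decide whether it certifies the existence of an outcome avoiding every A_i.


Union bound: P[∪_{i=1}^{18} A_i] ≤ Σ_i P[A_i] ≤ 18·p = 18·(1/36) = 1/2.
Numerically: 1/2 ≈ 0.500.
Is 1/2 < 1? YES.
Since P[∪ A_i] ≤ 1/2 < 1, the complement has P[∩ A_i^c] ≥ 1 − 1/2 = 1/2 > 0, so some outcome avoids every A_i.

18·p = 1/2 ≈ 0.500; existence CERTIFIED by the union bound.


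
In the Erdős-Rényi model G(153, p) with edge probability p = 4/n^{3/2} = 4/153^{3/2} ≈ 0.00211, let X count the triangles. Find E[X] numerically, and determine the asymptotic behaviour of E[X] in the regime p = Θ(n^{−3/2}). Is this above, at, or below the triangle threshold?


Number of potential triangles: C(153, 3) = 585276.
Each occurs with probability p³ ≈ (0.00211)³ ≈ 9.44210e-09.
By linearity: E[X] = C(153, 3)·p³ ≈ 585276 · 9.44210e-09 ≈ 0.006.
Since α = 3/2 > 1, p = c/n^{3/2} = o(1/n) is below the triangle threshold p ~ 1/n. Asymptotically E[X] ~ (c³/6)·n^{3(1−α)} = (4³/6)·n^{-1.5} → 0, so by Markov's inequality G has no triangles w.h.p.

E[X] ≈ 0.006; in regime p = Θ(1/n^{3/2}) E[X] tends to 0 (below the triangle threshold p ~ 1/n).


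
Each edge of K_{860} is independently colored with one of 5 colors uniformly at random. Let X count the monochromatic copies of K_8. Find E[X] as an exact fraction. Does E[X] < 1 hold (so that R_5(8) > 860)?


E[X] = C(860, 8) · 5^{1 − 28} = 7182671140665308145 · 5^{−27} = 7182671140665308145/7450580596923828125.
As a reduced fraction: E[X] = 1436534228133061629/1490116119384765625 ≈ 0.96404.
Is E[X] < 1? YES.
Since E[X] < 1, there exists a 5-coloring of K_{860} with no monochromatic K_8; hence R_5(8) > 860.

E[X] = 1436534228133061629/1490116119384765625 ≈ 0.96404; E[X] < 1, so R_5(8) > 860.


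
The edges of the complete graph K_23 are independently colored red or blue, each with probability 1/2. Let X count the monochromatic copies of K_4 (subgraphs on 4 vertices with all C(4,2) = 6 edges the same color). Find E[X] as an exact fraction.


Let X = Σ_S X_S over the C(23, 4) = 8855 subsets S of size 4, where X_S = 1 if the K_4 on S is monochromatic.
For a fixed S, the K_4 on S has C(4, 2) = 6 edges. P[all 6 edges red] = (1/2)^6, and likewise for blue, so P[monochromatic] = 2·(1/2)^6 = 2^{1 − 6} = 1/32.
By linearity: E[X] = C(23, 4) · 2^{1 − 6} = 8855 · 1/32 = 8855/32.
Numerically: E[X] ≈ 276.719.

E[X] = C(23,4)·2^(1−C(4,2)) = 8855/32 ≈ 276.719.


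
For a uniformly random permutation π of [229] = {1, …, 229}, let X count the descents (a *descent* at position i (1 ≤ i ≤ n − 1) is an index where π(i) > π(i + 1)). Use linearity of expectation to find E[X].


Write X = Σ X_I over i = 1, …, 228, with X_I the indicator of one descent.
There are 228 indicators.
For each fixed i, the pair (π(i), π(i+1)) is a uniformly random ordered pair of distinct values from {1, …, 229}; by symmetry P[π(i) > π(i+1)] = 1/2.
By linearity: E[X] = 228 · (1/2) = (229 − 1) · (1/2) = 114 ≈ 114.0000.

E[X] = 114 = 114.0000.


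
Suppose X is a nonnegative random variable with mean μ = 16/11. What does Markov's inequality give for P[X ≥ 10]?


μ = E[X] = 16/11, a = 10.
Markov: P[X ≥ 10] ≤ μ/a = (16/11)/10 = 8/55.
Numerically: ≈ 0.1455.
(Since a = 10 > μ = 1.4545, the bound 8/55 is < 1 and informative.)

P[X ≥ 10] ≤ 8/55 ≈ 0.1455.


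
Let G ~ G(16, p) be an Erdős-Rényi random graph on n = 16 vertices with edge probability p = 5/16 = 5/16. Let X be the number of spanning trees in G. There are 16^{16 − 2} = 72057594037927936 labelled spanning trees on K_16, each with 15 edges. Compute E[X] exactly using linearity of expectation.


K_16 has 16^{16 − 2} = 72057594037927936 labelled spanning trees.
For each such spanning tree H, let X_H = 1 if all 15 edges of H are present in G. Then P[X_H = 1] = p^{15} = (5/16)^{15} = 30517578125/1152921504606846976.
By linearity of expectation: E[X] = Σ_H E[X_H] = 72057594037927936 · p^{15} = 72057594037927936 · 30517578125/1152921504606846976 = 30517578125/16.
Numerically: E[X] ≈ 1.9073e+09.

E[X] = 72057594037927936 · (5/16)^{15} = 30517578125/16 ≈ 1.9073e+09.


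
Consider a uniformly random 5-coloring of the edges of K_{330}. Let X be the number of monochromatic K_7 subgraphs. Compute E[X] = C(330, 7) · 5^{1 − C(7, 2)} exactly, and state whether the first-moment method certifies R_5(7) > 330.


E[X] = C(330, 7) · 5^{1 − 21} = 79313455049400 · 5^{−20} = 79313455049400/95367431640625.
As a reduced fraction: E[X] = 3172538201976/3814697265625 ≈ 0.8316619.
Is E[X] < 1? YES.
Since E[X] < 1, there exists a 5-coloring of K_{330} with no monochromatic K_7; hence R_5(7) > 330.

E[X] = 3172538201976/3814697265625 ≈ 0.8316619; E[X] < 1, so R_5(7) > 330.


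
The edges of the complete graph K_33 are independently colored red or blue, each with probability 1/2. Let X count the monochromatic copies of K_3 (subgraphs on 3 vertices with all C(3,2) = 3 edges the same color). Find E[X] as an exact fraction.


Let X = Σ_S X_S over the C(33, 3) = 5456 subsets S of size 3, where X_S = 1 if the K_3 on S is monochromatic.
For a fixed S, the K_3 on S has C(3, 2) = 3 edges. P[all 3 edges red] = (1/2)^3, and likewise for blue, so P[monochromatic] = 2·(1/2)^3 = 2^{1 − 3} = 1/4.
By linearity of expectation: E[X] = C(33, 3) · 2^{1 − 3} = 5456 · 1/4 = 1364.
Numerically: E[X] ≈ 1364.000000.

E[X] = C(33,3)·2^(1−C(3,2)) = 1364 ≈ 1364.000000.


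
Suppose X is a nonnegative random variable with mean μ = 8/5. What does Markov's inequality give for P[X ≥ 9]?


μ = E[X] = 8/5, a = 9.
Markov: P[X ≥ 9] ≤ μ/a = (8/5)/9 = 8/45.
Numerically: ≈ 0.178.
(Since a = 9 > μ = 1.600, the bound 8/45 is < 1 and informative.)

P[X ≥ 9] ≤ 8/45 ≈ 0.178.


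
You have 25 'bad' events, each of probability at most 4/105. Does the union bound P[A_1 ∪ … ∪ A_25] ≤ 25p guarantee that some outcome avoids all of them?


Union bound: P[∪_{i=1}^{25} A_i] ≤ Σ_i P[A_i] ≤ 25·p = 25·(4/105) = 20/21.
Numerically: 20/21 ≈ 0.952.
Is 20/21 < 1? YES.
Since P[∪ A_i] ≤ 20/21 < 1, the complement has P[∩ A_i^c] ≥ 1 − 20/21 = 1/21 > 0, so some outcome avoids every A_i.

25·p = 20/21 ≈ 0.952; existence CERTIFIED by the union bound.


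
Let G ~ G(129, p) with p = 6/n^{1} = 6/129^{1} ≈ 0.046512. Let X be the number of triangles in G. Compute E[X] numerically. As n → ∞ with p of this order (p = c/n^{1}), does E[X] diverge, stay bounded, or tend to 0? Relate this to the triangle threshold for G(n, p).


Number of potential triangles: C(129, 3) = 349504.
Each occurs with probability p³ ≈ (0.046512)³ ≈ 1.0062007e-04.
By linearity: E[X] = C(129, 3)·p³ ≈ 349504 · 1.0062007e-04 ≈ 35.16712.
Here α = 1, so p = 6/n is exactly at the triangle threshold p ~ 1/n. Asymptotically E[X] → c³/6 = 6³/6 = 36 ≈ 36.00000, a bounded constant. In this regime the triangle count is asymptotically Poisson(c³/6).

E[X] ≈ 35.16712; in regime p = Θ(1/n^{1}) E[X] stays bounded (at the triangle threshold p ~ 1/n).


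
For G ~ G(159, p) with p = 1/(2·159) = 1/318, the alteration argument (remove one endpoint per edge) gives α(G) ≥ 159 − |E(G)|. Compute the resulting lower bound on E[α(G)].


E[|E(G)|] = C(159, 2)·p = 12561 · (1/318) = 79/2.
E[α(G)] ≥ n − E[|E(G)|] = 159 − 79/2 = 239/2.
Numerically: ≈ 119.5000.
(This is only a lower bound; the true E[α(G)] may be larger.)

E[α(G)] ≥ 239/2 ≈ 119.5000.


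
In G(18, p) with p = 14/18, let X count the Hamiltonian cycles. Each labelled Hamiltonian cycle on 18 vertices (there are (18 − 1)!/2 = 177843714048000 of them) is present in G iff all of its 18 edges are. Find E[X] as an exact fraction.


K_18 has (18 − 1)!/2 = 177843714048000 labelled Hamiltonian cycles.
For each such Hamiltonian cycle H, let X_H = 1 if all 18 edges of H are present in G. Then P[X_H = 1] = p^{18} = (7/9)^{18} = 1628413597910449/150094635296999121.
By linearity of expectation: E[X] = Σ_H E[X_H] = 177843714048000 · p^{18} = 177843714048000 · 1628413597910449/150094635296999121 = 397260798708725298034688000/205891132094649.
Numerically: E[X] ≈ 1.9295e+12.

E[X] = 177843714048000 · (7/9)^{18} = 397260798708725298034688000/205891132094649 ≈ 1.9295e+12.


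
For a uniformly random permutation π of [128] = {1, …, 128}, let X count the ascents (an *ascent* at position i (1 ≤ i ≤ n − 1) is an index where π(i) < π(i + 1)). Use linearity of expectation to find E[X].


Write X = Σ X_I over i = 1, …, 127, with X_I the indicator of one ascent.
There are 127 indicators.
For each fixed i, the pair (π(i), π(i+1)) is a uniformly random ordered pair of distinct values from {1, …, 128}; by symmetry P[π(i) < π(i+1)] = 1/2.
By linearity: E[X] = 127 · (1/2) = (128 − 1) · (1/2) = 127/2 ≈ 63.5000.

E[X] = 127/2 = 63.5000.


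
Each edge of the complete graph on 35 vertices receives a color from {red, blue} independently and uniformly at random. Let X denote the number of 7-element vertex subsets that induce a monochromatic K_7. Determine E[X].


Let X = Σ_S X_S over the C(35, 7) = 6724520 subsets S of size 7, where X_S = 1 if the K_7 on S is monochromatic.
For a fixed S, the K_7 on S has C(7, 2) = 21 edges. P[all 21 edges red] = (1/2)^21, and likewise for blue, so P[monochromatic] = 2·(1/2)^21 = 2^{1 − 21} = 1/1048576.
Summing: E[X] = C(35, 7) · 2^{1 − 21} = 6724520 · 1/1048576 = 840565/131072.
Numerically: E[X] ≈ 6.413002.

E[X] = C(35,7)·2^(1−C(7,2)) = 840565/131072 ≈ 6.413002.


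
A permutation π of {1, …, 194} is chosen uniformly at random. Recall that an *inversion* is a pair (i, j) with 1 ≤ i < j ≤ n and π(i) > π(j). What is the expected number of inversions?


Write X = Σ X_I over the C(194, 2) = 18721 pairs i < j, with X_I the indicator of one inversion.
There are 18721 indicators.
For each fixed pair i < j, the values π(i) and π(j) are two distinct elements of {1, …, 194} in uniformly random order; by symmetry P[π(i) > π(j)] = 1/2.
By linearity: E[X] = 18721 · (1/2) = C(194, 2) · (1/2) = 18721/2 = 18721/2 ≈ 9360.500.

E[X] = 18721/2 = 9360.500.


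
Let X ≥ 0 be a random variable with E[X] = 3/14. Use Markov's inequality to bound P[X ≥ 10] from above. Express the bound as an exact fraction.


μ = E[X] = 3/14, a = 10.
Markov: P[X ≥ 10] ≤ μ/a = (3/14)/10 = 3/140.
Numerically: ≈ 0.021.
(Since a = 10 > μ = 0.214, the bound 3/140 is < 1 and informative.)

P[X ≥ 10] ≤ 3/140 ≈ 0.021.


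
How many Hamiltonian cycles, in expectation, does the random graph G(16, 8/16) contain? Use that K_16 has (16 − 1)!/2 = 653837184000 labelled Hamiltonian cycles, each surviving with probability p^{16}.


K_16 has (16 − 1)!/2 = 653837184000 labelled Hamiltonian cycles.
For each such Hamiltonian cycle H, let X_H = 1 if all 16 edges of H are present in G. Then P[X_H = 1] = p^{16} = (1/2)^{16} = 1/65536.
Summing the indicators: E[X] = Σ_H E[X_H] = 653837184000 · p^{16} = 653837184000 · 1/65536 = 638512875/64.
Numerically: E[X] ≈ 9.98e+06.

E[X] = 653837184000 · (1/2)^{16} = 638512875/64 ≈ 9.98e+06.


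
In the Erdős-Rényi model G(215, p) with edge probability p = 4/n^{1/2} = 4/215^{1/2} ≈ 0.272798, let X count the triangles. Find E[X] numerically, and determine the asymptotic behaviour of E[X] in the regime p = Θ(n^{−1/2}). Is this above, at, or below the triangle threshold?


Number of potential triangles: C(215, 3) = 1633355.
Each occurs with probability p³ ≈ (0.272798)³ ≈ 2.03012268e-02.
By linearity: E[X] = C(215, 3)·p³ ≈ 1633355 · 2.03012268e-02 ≈ 33159.110381.
Since α = 1/2 < 1, p = c/n^{1/2} ≫ 1/n is above the triangle threshold p ~ 1/n. Asymptotically E[X] ~ (c³/6)·n^{3(1−α)} = (4³/6)·n^{1.5} → ∞; triangles are abundant w.h.p.

E[X] ≈ 33159.110381; in regime p = Θ(1/n^{1/2}) E[X] diverges (above the triangle threshold p ~ 1/n).


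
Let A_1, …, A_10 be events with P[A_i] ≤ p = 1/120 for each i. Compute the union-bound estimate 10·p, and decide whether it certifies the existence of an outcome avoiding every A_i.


Union bound: P[∪_{i=1}^{10} A_i] ≤ Σ_i P[A_i] ≤ 10·p = 10·(1/120) = 1/12.
Numerically: 1/12 ≈ 0.08333.
Is 1/12 < 1? YES.
Since P[∪ A_i] ≤ 1/12 < 1, the complement has P[∩ A_i^c] ≥ 1 − 1/12 = 11/12 > 0, so some outcome avoids every A_i.

10·p = 1/12 ≈ 0.08333; existence CERTIFIED by the union bound.


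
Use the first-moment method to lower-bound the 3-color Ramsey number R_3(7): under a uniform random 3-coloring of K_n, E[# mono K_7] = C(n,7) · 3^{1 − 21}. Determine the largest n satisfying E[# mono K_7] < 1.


We need C(n, 7) · 3^{1 − 21} < 1, i.e. C(n, 7) < 3^{21 − 1} = 3486784401.
Check values of n near the boundary:
  n = 79: C(79, 7) = 2898753715; 2898753715 < 3486784401? YES
  n = 80: C(80, 7) = 3176716400; 3176716400 < 3486784401? YES
  n = 81: C(81, 7) = 3477216600; 3477216600 < 3486784401? YES
  n = 82: C(82, 7) = 3801756816; 3801756816 < 3486784401? NO
The largest n with C(n, 7) < 3486784401 is n = 81 (where E[X] = 42928600/43046721 ≈ 0.997). Hence R_3(7) > 81, i.e. R_3(7) ≥ 82.

Largest n = 81; hence R_3(7) > 81.


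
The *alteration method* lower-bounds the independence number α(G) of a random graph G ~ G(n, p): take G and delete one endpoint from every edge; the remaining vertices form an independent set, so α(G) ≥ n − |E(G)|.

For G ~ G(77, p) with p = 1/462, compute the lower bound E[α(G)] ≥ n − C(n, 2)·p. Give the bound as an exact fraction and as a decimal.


E[|E(G)|] = C(77, 2)·p = 2926 · (1/462) = 19/3.
E[α(G)] ≥ n − E[|E(G)|] = 77 − 19/3 = 212/3.
Numerically: ≈ 70.6667.
(This is only a lower bound; the true E[α(G)] may be larger.)

E[α(G)] ≥ 212/3 ≈ 70.6667.


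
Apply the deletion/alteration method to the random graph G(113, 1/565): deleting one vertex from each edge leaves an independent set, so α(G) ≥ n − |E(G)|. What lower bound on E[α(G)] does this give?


E[|E(G)|] = C(113, 2)·p = 6328 · (1/565) = 56/5.
E[α(G)] ≥ n − E[|E(G)|] = 113 − 56/5 = 509/5.
Numerically: ≈ 101.80000.
(This is only a lower bound; the true E[α(G)] may be larger.)

E[α(G)] ≥ 509/5 ≈ 101.80000.


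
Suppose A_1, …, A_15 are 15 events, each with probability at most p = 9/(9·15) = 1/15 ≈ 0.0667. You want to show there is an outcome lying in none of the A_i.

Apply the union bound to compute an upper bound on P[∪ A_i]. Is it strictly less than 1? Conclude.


Union bound: P[∪_{i=1}^{15} A_i] ≤ Σ_i P[A_i] ≤ 15·p = 15·(1/15) = 1.
Numerically: 1 ≈ 1.0000.
Is 1 < 1? NO.
Since the bound 1 is ≥ 1, the union bound is uninformative here; it does NOT by itself certify existence.

15·p = 1 ≈ 1.0000; existence NOT certified by the union bound.


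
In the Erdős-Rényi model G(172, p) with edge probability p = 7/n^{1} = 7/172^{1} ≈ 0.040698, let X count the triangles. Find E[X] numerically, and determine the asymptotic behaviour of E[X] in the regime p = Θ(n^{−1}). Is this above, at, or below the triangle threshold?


Number of potential triangles: C(172, 3) = 833340.
Each occurs with probability p³ ≈ (0.040698)³ ≈ 6.7407587e-05.
By linearity: E[X] = C(172, 3)·p³ ≈ 833340 · 6.7407587e-05 ≈ 56.17344.
Here α = 1, so p = 7/n is exactly at the triangle threshold p ~ 1/n. Asymptotically E[X] → c³/6 = 7³/6 = 343/6 ≈ 57.16667, a bounded constant. In this regime the triangle count is asymptotically Poisson(c³/6).

E[X] ≈ 56.17344; in regime p = Θ(1/n^{1}) E[X] stays bounded (at the triangle threshold p ~ 1/n).


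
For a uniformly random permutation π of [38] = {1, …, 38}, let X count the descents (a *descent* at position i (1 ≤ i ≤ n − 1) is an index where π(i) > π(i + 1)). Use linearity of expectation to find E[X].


Write X = Σ X_I over i = 1, …, 37, with X_I the indicator of one descent.
There are 37 indicators.
For each fixed i, the pair (π(i), π(i+1)) is a uniformly random ordered pair of distinct values from {1, …, 38}; by symmetry P[π(i) > π(i+1)] = 1/2.
By linearity: E[X] = 37 · (1/2) = (38 − 1) · (1/2) = 37/2 ≈ 18.500000.

E[X] = 37/2 = 18.500000.


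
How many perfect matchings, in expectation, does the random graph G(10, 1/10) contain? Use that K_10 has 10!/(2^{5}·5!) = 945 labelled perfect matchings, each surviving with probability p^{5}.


K_10 has 10!/(2^{5}·5!) = 945 labelled perfect matchings.
For each such perfect matching H, let X_H = 1 if all 5 edges of H are present in G. Then P[X_H = 1] = p^{5} = (1/10)^{5} = 1/100000.
By linearity of expectation: E[X] = Σ_H E[X_H] = 945 · p^{5} = 945 · 1/100000 = 189/20000.
Numerically: E[X] ≈ 0.00945.

E[X] = 945 · (1/10)^{5} = 189/20000 ≈ 0.00945.


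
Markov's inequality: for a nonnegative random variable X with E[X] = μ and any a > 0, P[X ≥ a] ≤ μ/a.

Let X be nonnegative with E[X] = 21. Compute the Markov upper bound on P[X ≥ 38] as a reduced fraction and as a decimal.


μ = E[X] = 21, a = 38.
Markov: P[X ≥ 38] ≤ μ/a = (21)/38 = 21/38.
Numerically: ≈ 0.553.
(Since a = 38 > μ = 21.000, the bound 21/38 is < 1 and informative.)

P[X ≥ 38] ≤ 21/38 ≈ 0.553.


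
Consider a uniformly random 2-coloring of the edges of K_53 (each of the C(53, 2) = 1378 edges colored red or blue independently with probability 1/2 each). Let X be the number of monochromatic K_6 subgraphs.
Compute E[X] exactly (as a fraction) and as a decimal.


Let X = Σ_S X_S over the C(53, 6) = 22957480 subsets S of size 6, where X_S = 1 if the K_6 on S is monochromatic.
For a fixed S, the K_6 on S has C(6, 2) = 15 edges. P[all 15 edges red] = (1/2)^15, and likewise for blue, so P[monochromatic] = 2·(1/2)^15 = 2^{1 − 15} = 1/16384.
By linearity: E[X] = C(53, 6) · 2^{1 − 15} = 22957480 · 1/16384 = 2869685/2048.
Numerically: E[X] ≈ 1401.21338.

E[X] = C(53,6)·2^(1−C(6,2)) = 2869685/2048 ≈ 1401.21338.


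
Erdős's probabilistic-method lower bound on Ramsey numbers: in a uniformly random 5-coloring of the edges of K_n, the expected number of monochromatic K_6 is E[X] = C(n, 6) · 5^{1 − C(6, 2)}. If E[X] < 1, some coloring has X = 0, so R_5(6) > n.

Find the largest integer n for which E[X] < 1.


We need C(n, 6) · 5^{1 − 15} < 1, i.e. C(n, 6) < 5^{15 − 1} = 6103515625.
Check values of n near the boundary:
  n = 125: C(125, 6) = 4690625500; 4690625500 < 6103515625? YES
  n = 126: C(126, 6) = 4925156775; 4925156775 < 6103515625? YES
  n = 127: C(127, 6) = 5169379425; 5169379425 < 6103515625? YES
  n = 128: C(128, 6) = 5423611200; 5423611200 < 6103515625? YES
  n = 129: C(129, 6) = 5688177600; 5688177600 < 6103515625? YES
  n = 130: C(130, 6) = 5963412000; 5963412000 < 6103515625? YES
  n = 131: C(131, 6) = 6249655776; 6249655776 < 6103515625? NO
  n = 132: C(132, 6) = 6547258432; 6547258432 < 6103515625? NO
The largest n with C(n, 6) < 6103515625 is n = 130 (where E[X] = 47707296/48828125 ≈ 0.97705). Hence R_5(6) > 130, i.e. R_5(6) ≥ 131.

Largest n = 130; hence R_5(6) > 130.


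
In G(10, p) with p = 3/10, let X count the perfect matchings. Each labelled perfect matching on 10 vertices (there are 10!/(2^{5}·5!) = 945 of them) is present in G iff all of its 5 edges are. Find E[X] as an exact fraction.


K_10 has 10!/(2^{5}·5!) = 945 labelled perfect matchings.
For each such perfect matching H, let X_H = 1 if all 5 edges of H are present in G. Then P[X_H = 1] = p^{5} = (3/10)^{5} = 243/100000.
By linearity: E[X] = Σ_H E[X_H] = 945 · p^{5} = 945 · 243/100000 = 45927/20000.
Numerically: E[X] ≈ 2.29635.

E[X] = 945 · (3/10)^{5} = 45927/20000 ≈ 2.29635.


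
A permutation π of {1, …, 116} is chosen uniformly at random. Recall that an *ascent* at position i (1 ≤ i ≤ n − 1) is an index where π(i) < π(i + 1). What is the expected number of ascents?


Write X = Σ X_I over i = 1, …, 115, with X_I the indicator of one ascent.
There are 115 indicators.
For each fixed i, the pair (π(i), π(i+1)) is a uniformly random ordered pair of distinct values from {1, …, 116}; by symmetry P[π(i) < π(i+1)] = 1/2.
By linearity: E[X] = 115 · (1/2) = (116 − 1) · (1/2) = 115/2 ≈ 57.500.

E[X] = 115/2 = 57.500.


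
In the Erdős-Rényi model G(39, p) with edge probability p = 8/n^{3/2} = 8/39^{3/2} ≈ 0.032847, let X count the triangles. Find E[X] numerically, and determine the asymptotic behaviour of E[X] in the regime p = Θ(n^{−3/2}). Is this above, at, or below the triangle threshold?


Number of potential triangles: C(39, 3) = 9139.
Each occurs with probability p³ ≈ (0.032847)³ ≈ 3.5438818e-05.
By linearity: E[X] = C(39, 3)·p³ ≈ 9139 · 3.5438818e-05 ≈ 0.32388.
Since α = 3/2 > 1, p = c/n^{3/2} = o(1/n) is below the triangle threshold p ~ 1/n. Asymptotically E[X] ~ (c³/6)·n^{3(1−α)} = (8³/6)·n^{-1.5} → 0, so by Markov's inequality G has no triangles w.h.p.

E[X] ≈ 0.32388; in regime p = Θ(1/n^{3/2}) E[X] tends to 0 (below the triangle threshold p ~ 1/n).


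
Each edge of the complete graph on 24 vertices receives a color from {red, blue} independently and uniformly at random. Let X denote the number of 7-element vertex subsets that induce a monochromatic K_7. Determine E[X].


Let X = Σ_S X_S over the C(24, 7) = 346104 subsets S of size 7, where X_S = 1 if the K_7 on S is monochromatic.
For a fixed S, the K_7 on S has C(7, 2) = 21 edges. P[all 21 edges red] = (1/2)^21, and likewise for blue, so P[monochromatic] = 2·(1/2)^21 = 2^{1 − 21} = 1/1048576.
By linearity: E[X] = C(24, 7) · 2^{1 − 21} = 346104 · 1/1048576 = 43263/131072.
Numerically: E[X] ≈ 0.3301.

E[X] = C(24,7)·2^(1−C(7,2)) = 43263/131072 ≈ 0.3301.


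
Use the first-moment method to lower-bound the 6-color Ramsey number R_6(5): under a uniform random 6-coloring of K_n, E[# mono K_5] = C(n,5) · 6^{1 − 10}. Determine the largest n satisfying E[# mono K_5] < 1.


We need C(n, 5) · 6^{1 − 10} < 1, i.e. C(n, 5) < 6^{10 − 1} = 10077696.
Check values of n near the boundary:
  n = 64: C(64, 5) = 7624512; 7624512 < 10077696? YES
  n = 65: C(65, 5) = 8259888; 8259888 < 10077696? YES
  n = 66: C(66, 5) = 8936928; 8936928 < 10077696? YES
  n = 67: C(67, 5) = 9657648; 9657648 < 10077696? YES
  n = 68: C(68, 5) = 10424128; 10424128 < 10077696? NO
  n = 69: C(69, 5) = 11238513; 11238513 < 10077696? NO
The largest n with C(n, 5) < 10077696 is n = 67 (where E[X] = 67067/69984 ≈ 0.958319). Hence R_6(5) > 67, i.e. R_6(5) ≥ 68.

Largest n = 67; hence R_6(5) > 67.


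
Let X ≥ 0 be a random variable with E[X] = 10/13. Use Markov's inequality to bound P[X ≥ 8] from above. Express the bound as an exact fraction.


μ = E[X] = 10/13, a = 8.
Markov: P[X ≥ 8] ≤ μ/a = (10/13)/8 = 5/52.
Numerically: ≈ 0.096154.
(Since a = 8 > μ = 0.769231, the bound 5/52 is < 1 and informative.)

P[X ≥ 8] ≤ 5/52 ≈ 0.096154.


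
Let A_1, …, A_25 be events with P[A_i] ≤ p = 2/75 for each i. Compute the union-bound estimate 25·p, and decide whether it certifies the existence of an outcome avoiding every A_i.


Union bound: P[∪_{i=1}^{25} A_i] ≤ Σ_i P[A_i] ≤ 25·p = 25·(2/75) = 2/3.
Numerically: 2/3 ≈ 0.6667.
Is 2/3 < 1? YES.
Since P[∪ A_i] ≤ 2/3 < 1, the complement has P[∩ A_i^c] ≥ 1 − 2/3 = 1/3 > 0, so some outcome avoids every A_i.

25·p = 2/3 ≈ 0.6667; existence CERTIFIED by the union bound.


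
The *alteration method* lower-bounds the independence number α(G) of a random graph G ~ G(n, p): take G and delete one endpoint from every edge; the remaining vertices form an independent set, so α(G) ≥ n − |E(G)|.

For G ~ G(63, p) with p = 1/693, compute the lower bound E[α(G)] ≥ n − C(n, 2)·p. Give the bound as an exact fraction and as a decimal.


E[|E(G)|] = C(63, 2)·p = 1953 · (1/693) = 31/11.
E[α(G)] ≥ n − E[|E(G)|] = 63 − 31/11 = 662/11.
Numerically: ≈ 60.18182.
(This is only a lower bound; the true E[α(G)] may be larger.)

E[α(G)] ≥ 662/11 ≈ 60.18182.


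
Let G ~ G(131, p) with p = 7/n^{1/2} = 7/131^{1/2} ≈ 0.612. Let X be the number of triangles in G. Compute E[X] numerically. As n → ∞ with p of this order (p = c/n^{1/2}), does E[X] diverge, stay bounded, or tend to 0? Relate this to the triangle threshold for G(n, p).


Number of potential triangles: C(131, 3) = 366145.
Each occurs with probability p³ ≈ (0.612)³ ≈ 2.28764e-01.
By linearity: E[X] = C(131, 3)·p³ ≈ 366145 · 2.28764e-01 ≈ 83760.697.
Since α = 1/2 < 1, p = c/n^{1/2} ≫ 1/n is above the triangle threshold p ~ 1/n. Asymptotically E[X] ~ (c³/6)·n^{3(1−α)} = (7³/6)·n^{1.5} → ∞; triangles are abundant w.h.p.

E[X] ≈ 83760.697; in regime p = Θ(1/n^{1/2}) E[X] diverges (above the triangle threshold p ~ 1/n).
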